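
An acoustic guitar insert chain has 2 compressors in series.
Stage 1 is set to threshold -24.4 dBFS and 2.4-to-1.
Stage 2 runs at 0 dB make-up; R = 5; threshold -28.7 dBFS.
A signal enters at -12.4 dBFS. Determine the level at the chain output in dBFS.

-26.84 dBFS

Stage 1: 12 dB above -24.4 dBFS, reduced 2.4:1 to 5 dB above → -19.4 dBFS.
Stage 2: 9.3 dB above -28.7 dBFS, reduced 5:1 to 1.86 dB above → -26.84 dBFS.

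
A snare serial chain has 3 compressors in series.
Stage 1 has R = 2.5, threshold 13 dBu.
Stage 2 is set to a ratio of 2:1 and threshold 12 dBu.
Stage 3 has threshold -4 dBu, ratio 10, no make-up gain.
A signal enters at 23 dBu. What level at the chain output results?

Stage 1: 23 dBu is 10 dB over 13 dBu; at 2.5:1 that becomes 4 dB over, giving 17 dBu.
Stage 2: overshoot 5 dB → 5/2 = 2.5 dB → 14.5 dBu.
Stage 3: 18.5 dB above -4 dBu, reduced 10:1 to 1.85 dB above → -2.15 dBu.

-2.15 dBu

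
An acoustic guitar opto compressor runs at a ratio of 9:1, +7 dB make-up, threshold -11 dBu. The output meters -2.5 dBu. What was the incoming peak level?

2.5 dBu

Remove make-up: -2.5 − 7 = -9.5 dBu.
That's 1.5 dB above the -11 dBu threshold.
Undo the ratio: input overshoot = 1.5 × 9 = 13.5 dB, giving input = 2.5 dBu.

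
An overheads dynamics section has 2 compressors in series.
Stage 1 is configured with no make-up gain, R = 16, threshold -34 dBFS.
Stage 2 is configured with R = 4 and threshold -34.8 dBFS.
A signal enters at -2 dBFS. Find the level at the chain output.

Stage 1: -2 dBFS is 32 dB over -34 dBFS; at 16:1 that becomes 2 dB over, giving -32 dBFS.
Stage 2: overshoot 2.8 dB → 2.8/4 = 0.7 dB → -34.1 dBFS.

-34.1 dBFS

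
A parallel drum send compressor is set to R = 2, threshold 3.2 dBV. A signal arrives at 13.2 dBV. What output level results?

The input is 10 dB above the 3.2 dBV threshold.
At 2:1 the overshoot is divided by 2, leaving 5 dB above threshold.
So the level is 3.2 + 5 = 8.2 dBV.

8.2 dBV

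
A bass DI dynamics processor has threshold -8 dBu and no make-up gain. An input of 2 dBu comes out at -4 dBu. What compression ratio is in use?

Input overshoot = 2 − (-8) = 10 dB; output overshoot = -4 − (-8) = 4 dB.
Ratio = 10 / 4 = 2.5.

2.5:1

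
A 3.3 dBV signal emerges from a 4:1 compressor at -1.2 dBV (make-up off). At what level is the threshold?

-2.7 dBV

Input is 6 dB above T (since output overshoot × R = input overshoot: (-1.2 − T)·4 = 3.3 − T gives T = -2.7 dBV).
Check: -2.7 + (3.3 − (-2.7))/4 = -2.7 + 1.5 = -1.2 dBV. ✓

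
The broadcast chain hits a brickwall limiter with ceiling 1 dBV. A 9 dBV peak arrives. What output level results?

1 dBV

At ∞:1, everything above 1 dBV is held at the ceiling.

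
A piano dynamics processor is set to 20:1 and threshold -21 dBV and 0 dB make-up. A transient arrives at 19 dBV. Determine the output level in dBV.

-19 dBV

Overshoot: 19 − (-21) = 40 dB.
20:1 compression reduces that to 40/20 = 2 dB over.
That puts the output at -19 dBV.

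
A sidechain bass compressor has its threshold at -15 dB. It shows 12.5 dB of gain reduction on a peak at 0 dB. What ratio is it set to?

6:1

Input overshoot = 0 − (-15) = 15 dB.
Output overshoot = 15 − 12.5 = 2.5 dB.
Ratio = input overshoot / output overshoot = 15 / 2.5 = 6.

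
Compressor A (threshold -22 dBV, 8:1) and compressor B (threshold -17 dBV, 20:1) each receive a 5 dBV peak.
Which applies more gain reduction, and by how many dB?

A: 27 dB over, compressed to 3.375 dB over, so 23.625 dB of GR.
B: 22 dB over, compressed to 1.1 dB over, so 20.9 dB of GR.
A applies 2.725 dB more gain reduction.

A, by 2.725 dB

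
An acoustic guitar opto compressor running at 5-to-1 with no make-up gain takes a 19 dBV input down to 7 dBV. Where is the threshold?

4 dBV

Input is 15 dB above T (since output overshoot × R = input overshoot: (7 − T)·5 = 19 − T gives T = 4 dBV).
Check: 4 + (19 − 4)/5 = 4 + 3 = 7 dBV. ✓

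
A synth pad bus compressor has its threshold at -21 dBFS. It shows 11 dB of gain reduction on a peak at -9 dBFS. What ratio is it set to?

12:1

Input overshoot = -9 − (-21) = 12 dB.
Output overshoot = 12 − 11 = 1 dB.
Ratio = input overshoot / output overshoot = 12 / 1 = 12.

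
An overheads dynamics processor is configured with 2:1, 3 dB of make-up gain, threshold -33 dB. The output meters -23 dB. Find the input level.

Stripping the +3 dB make-up gives -26 dB at the gain stage.
The compressed level sits -26 − (-33) = 7 dB over threshold.
Input overshoot = R × output overshoot = 14 dB → input = -33 + 14 = -19 dB.

-19 dB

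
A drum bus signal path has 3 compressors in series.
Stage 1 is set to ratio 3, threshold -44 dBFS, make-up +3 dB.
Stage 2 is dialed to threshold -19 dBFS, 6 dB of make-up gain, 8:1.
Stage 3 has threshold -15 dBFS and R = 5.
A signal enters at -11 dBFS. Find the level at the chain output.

-24 dBFS

Stage 1: 33 dB above -44 dBFS, reduced 3:1 to 11 dB above → -33 dBFS; +3 dB make-up → -30 dBFS.
Stage 2: below threshold (-30 ≤ -19); passes unchanged; make-up brings it to -24 dBFS.
Stage 3: -24 dBFS ≤ -15 dBFS, so stage 3 doesn't engage; output -24 dBFS.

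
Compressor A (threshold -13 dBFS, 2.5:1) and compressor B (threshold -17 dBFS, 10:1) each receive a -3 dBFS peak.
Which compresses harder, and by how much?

A: GR = 10 − 10/2.5 = 6 dB.
B: GR = 14 − 14/10 = 12.6 dB.
B reduces 6.6 dB more.

B, by 6.6 dB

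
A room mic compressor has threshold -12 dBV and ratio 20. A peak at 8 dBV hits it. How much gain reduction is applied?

The signal is 20 dB above threshold.
At 20:1, output sits 20/20 = 1 dB above threshold.
So the signal is attenuated by 20 − 1 = 19 dB.

19 dB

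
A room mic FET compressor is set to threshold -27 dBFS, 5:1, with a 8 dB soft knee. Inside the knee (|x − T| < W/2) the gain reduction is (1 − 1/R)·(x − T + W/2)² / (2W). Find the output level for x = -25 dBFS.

x − T + W/2 = -25 − (-27) + 4 = 6.
GR = (1 − 1/5) × 6² / 16 = 0.8 × 36 / 16 = 1.8 dB.
Output = -25 − 1.8 = -26.8 dBFS.

-26.8 dBFS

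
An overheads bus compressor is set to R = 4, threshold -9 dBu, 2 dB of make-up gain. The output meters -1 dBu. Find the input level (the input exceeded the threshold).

15 dBu

Before make-up, the level was -1 − 2 = -3 dBu.
The compressed level sits -3 − (-9) = 6 dB over threshold.
Undo the ratio: input overshoot = 6 × 4 = 24 dB, giving input = 15 dBu.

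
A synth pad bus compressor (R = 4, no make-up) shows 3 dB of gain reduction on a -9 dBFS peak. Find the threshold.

Gain reduction = -9 − (-12) = 3 dB; output overshoot = GR / (R − 1) = 3 / 3 = 1 dB.
Threshold = output − output overshoot = -12 − 1 = -13 dBFS.

-13 dBFS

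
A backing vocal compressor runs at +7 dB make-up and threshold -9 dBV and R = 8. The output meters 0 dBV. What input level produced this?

7 dBV

Remove make-up: 0 − 7 = -7 dBV.
Post-compression overshoot = -7 − (-9) = 2 dB.
Before 8:1 compression the overshoot was 2 × 8 = 16 dB, so input = -9 + 16 = 7 dBV.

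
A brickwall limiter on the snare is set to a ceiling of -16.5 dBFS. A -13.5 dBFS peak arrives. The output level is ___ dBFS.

The limiter clamps the peak to its -16.5 dBFS ceiling.

-16.5 dBFS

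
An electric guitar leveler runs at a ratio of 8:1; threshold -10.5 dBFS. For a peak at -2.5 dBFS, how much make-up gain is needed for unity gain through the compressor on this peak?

Overshoot 8 dB → 8/8 = 1 dB after compression, so the compressed level is -10.5 + 1 = -9.5 dBFS.
Make-up = target − compressed = -2.5 − (-9.5) = 7 dB.

7 dB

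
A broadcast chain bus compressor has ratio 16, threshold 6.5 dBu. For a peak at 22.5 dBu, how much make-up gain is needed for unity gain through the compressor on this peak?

15 dB

Without make-up, output = threshold + overshoot/16 = 6.5 + 1 = 7.5 dBu.
Gap to target: 15 dB.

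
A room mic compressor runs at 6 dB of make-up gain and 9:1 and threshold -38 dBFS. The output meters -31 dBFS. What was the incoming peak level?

-29 dBFS

Stripping the +6 dB make-up gives -37 dBFS at the gain stage.
Post-compression overshoot = -37 − (-38) = 1 dB.
Undo the ratio: input overshoot = 1 × 9 = 9 dB, giving input = -29 dBFS.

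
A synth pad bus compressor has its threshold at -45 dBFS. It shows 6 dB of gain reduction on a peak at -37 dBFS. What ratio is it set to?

4:1

Input overshoot = -37 − (-45) = 8 dB.
Output overshoot = 8 − 6 = 2 dB.
Ratio = input overshoot / output overshoot = 8 / 2 = 4.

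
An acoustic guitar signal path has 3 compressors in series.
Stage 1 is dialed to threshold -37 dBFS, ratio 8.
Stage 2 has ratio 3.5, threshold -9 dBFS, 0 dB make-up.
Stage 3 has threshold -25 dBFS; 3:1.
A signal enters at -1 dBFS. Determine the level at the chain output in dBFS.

Stage 1: -1 dBFS is 36 dB over -37 dBFS; at 8:1 that becomes 4.5 dB over, giving -32.5 dBFS.
Stage 2: -32.5 dBFS is at or below the -9 dBFS threshold — no compression; output -32.5 dBFS.
Stage 3: below threshold (-32.5 ≤ -25); passes unchanged; output -32.5 dBFS.

-32.5 dBFS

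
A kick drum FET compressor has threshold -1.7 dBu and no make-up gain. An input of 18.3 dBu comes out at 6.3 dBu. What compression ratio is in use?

2.5:1

Input overshoot = 18.3 − (-1.7) = 20 dB; output overshoot = 6.3 − (-1.7) = 8 dB.
Ratio = 20 / 8 = 2.5.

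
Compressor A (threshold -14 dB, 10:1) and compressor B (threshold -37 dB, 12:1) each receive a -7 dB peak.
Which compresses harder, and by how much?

B, by 21.2 dB

A: overshoot 7 dB → output overshoot 0.7 dB → GR 6.3 dB.
B: overshoot 30 dB → output overshoot 2.5 dB → GR 27.5 dB.
B applies 21.2 dB more gain reduction.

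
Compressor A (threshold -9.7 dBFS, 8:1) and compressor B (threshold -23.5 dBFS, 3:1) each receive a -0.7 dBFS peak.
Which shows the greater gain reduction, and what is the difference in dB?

B, by 7.325 dB

A: GR = 9 − 9/8 = 7.875 dB.
B: GR = 22.8 − 22.8/3 = 15.2 dB.
B applies 7.325 dB more gain reduction.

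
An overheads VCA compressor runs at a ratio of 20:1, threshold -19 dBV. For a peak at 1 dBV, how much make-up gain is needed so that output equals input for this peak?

19 dB

The peak compresses to -19 + 20/20 = -18 dBV.
To reach 1 dBV requires 1 − (-18) = 19 dB of make-up.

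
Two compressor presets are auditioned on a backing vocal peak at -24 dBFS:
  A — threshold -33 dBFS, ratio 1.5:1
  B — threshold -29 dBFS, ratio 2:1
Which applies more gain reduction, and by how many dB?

A, by 0.5 dB

A: 9 dB over, compressed to 6 dB over, so 3 dB of GR.
B: 5 dB over, compressed to 2.5 dB over, so 2.5 dB of GR.
A reduces 0.5 dB more.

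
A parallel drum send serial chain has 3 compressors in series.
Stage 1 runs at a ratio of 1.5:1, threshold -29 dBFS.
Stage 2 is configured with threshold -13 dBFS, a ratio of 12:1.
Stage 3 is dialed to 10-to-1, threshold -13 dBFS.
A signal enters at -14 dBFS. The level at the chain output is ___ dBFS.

Stage 1: -14 dBFS is 15 dB over -29 dBFS; at 1.5:1 that becomes 10 dB over, giving -19 dBFS.
Stage 2: below threshold (-19 ≤ -13); passes unchanged; output -19 dBFS.
Stage 3: -19 dBFS is at or below the -13 dBFS threshold — no compression; output -19 dBFS.

-19 dBFS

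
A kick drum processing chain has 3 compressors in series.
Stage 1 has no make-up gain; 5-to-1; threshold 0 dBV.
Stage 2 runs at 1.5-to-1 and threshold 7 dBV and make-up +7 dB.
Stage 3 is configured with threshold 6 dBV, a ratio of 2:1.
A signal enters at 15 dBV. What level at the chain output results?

8 dBV

Stage 1: 15 dBV is 15 dB over 0 dBV; at 5:1 that becomes 3 dB over, giving 3 dBV.
Stage 2: 3 dBV ≤ 7 dBV, so stage 2 doesn't engage; make-up brings it to 10 dBV.
Stage 3: 10 dBV is 4 dB over 6 dBV; at 2:1 that becomes 2 dB over, giving 8 dBV.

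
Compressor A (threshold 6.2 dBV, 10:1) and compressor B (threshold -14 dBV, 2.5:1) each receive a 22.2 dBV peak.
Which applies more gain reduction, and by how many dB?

A: overshoot 16 dB → output overshoot 1.6 dB → GR 14.4 dB.
B: overshoot 36.2 dB → output overshoot 14.48 dB → GR 21.72 dB.
B applies 7.32 dB more gain reduction.

B, by 7.32 dB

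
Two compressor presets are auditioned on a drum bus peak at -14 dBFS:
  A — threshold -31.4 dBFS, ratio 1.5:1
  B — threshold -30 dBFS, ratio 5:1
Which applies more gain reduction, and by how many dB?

B, by 7 dB

A: GR = 17.4 − 17.4/1.5 = 5.8 dB.
B: GR = 16 − 16/5 = 12.8 dB.
B applies 7 dB more gain reduction.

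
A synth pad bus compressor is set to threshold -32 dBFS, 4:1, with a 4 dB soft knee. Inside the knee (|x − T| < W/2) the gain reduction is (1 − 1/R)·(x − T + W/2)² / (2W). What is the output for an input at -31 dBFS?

-31.84375 dBFS

x − T + W/2 = -31 − (-32) + 2 = 3.
GR = (1 − 1/4) × 3² / 8 = 0.75 × 9 / 8 = 0.84375 dB.
Output = -31 − 0.84375 = -31.84375 dBFS.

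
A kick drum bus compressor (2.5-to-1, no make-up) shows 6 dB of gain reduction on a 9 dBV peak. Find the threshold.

Gain reduction = 9 − 3 = 6 dB; output overshoot = GR / (R − 1) = 6 / 1.5 = 4 dB.
Threshold = output − output overshoot = 3 − 4 = -1 dBV.

-1 dBV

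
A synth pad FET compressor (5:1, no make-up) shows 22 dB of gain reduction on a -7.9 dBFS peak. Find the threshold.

-35.4 dBFS

Input is 27.5 dB above T (since output overshoot × R = input overshoot: (-29.9 − T)·5 = -7.9 − T gives T = -35.4 dBFS).
Check: -35.4 + (-7.9 − (-35.4))/5 = -35.4 + 5.5 = -29.9 dBFS. ✓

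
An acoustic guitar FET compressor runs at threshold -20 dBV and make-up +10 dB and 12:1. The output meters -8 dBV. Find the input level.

Stripping the +10 dB make-up gives -18 dBV at the gain stage.
The compressed level sits -18 − (-20) = 2 dB over threshold.
Input overshoot = R × output overshoot = 24 dB → input = -20 + 24 = 4 dBV.

4 dBV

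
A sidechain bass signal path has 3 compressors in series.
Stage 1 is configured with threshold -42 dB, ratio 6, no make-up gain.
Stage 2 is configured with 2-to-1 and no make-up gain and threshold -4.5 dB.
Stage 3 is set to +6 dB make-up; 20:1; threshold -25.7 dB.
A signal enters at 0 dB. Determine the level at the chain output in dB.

Stage 1: overshoot 42 dB → 42/6 = 7 dB → -35 dB.
Stage 2: -35 dB ≤ -4.5 dB, so stage 2 doesn't engage; output -35 dB.
Stage 3: below threshold (-35 ≤ -25.7); passes unchanged; make-up brings it to -29 dB.

-29 dB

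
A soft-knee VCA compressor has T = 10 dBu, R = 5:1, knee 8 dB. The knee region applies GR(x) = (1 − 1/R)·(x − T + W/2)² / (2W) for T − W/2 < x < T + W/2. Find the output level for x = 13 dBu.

10.55 dBu

x − T + W/2 = 13 − 10 + 4 = 7.
GR = (1 − 1/5) × 7² / 16 = 0.8 × 49 / 16 = 2.45 dB.
Output = 13 − 2.45 = 10.55 dBu.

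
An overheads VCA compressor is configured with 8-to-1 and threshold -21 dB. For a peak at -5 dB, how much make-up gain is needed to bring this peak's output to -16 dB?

The peak compresses to -21 + 16/8 = -19 dB.
To reach -16 dB requires -16 − (-19) = 3 dB of make-up.

3 dB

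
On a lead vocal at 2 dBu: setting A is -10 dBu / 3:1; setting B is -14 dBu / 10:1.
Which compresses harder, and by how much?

A: GR = 12 − 12/3 = 8 dB.
B: GR = 16 − 16/10 = 14.4 dB.
Difference: 6.4 dB in favour of B.

B, by 6.4 dB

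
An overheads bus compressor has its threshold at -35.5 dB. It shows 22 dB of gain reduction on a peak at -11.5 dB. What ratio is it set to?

12:1

Input overshoot = -11.5 − (-35.5) = 24 dB.
Output overshoot = 24 − 22 = 2 dB.
Ratio = input overshoot / output overshoot = 24 / 2 = 12.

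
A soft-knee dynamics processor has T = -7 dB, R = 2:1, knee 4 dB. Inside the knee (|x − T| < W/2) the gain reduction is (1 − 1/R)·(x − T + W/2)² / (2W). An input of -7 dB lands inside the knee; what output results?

-7.25 dB

x − T + W/2 = -7 − (-7) + 2 = 2.
GR = (1 − 1/2) × 2² / 8 = 0.5 × 4 / 8 = 0.25 dB.
Output = -7 − 0.25 = -7.25 dB.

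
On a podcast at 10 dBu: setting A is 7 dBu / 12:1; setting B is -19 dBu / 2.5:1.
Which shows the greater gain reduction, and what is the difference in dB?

B, by 14.65 dB

A: 3 dB over, compressed to 0.25 dB over, so 2.75 dB of GR.
B: 29 dB over, compressed to 11.6 dB over, so 17.4 dB of GR.
B reduces 14.65 dB more.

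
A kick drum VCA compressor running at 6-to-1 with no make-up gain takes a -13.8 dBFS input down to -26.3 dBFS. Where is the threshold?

-28.8 dBFS

Gain reduction = -13.8 − (-26.3) = 12.5 dB; output overshoot = GR / (R − 1) = 12.5 / 5 = 2.5 dB.
Threshold = output − output overshoot = -26.3 − 2.5 = -28.8 dBFS.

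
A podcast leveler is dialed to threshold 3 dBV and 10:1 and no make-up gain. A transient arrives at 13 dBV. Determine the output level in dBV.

13 dBV sits 10 dB over threshold.
10:1 compression reduces that to 10/10 = 1 dB over.
That puts the output at 4 dBV.

4 dBV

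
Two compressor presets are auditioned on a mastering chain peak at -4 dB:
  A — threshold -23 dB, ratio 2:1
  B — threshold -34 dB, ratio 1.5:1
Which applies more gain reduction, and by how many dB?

A: overshoot 19 dB → output overshoot 9.5 dB → GR 9.5 dB.
B: overshoot 30 dB → output overshoot 20 dB → GR 10 dB.
B reduces 0.5 dB more.

B, by 0.5 dB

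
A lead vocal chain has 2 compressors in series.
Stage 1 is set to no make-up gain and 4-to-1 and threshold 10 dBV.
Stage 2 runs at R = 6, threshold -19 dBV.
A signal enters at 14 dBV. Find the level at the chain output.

Stage 1: 14 dBV is 4 dB over 10 dBV; at 4:1 that becomes 1 dB over, giving 11 dBV.
Stage 2: overshoot 30 dB → 30/6 = 5 dB → -14 dBV.

-14 dBV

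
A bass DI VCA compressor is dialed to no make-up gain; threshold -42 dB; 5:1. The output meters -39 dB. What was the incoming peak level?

-27 dB

Post-compression overshoot = -39 − (-42) = 3 dB.
Before 5:1 compression the overshoot was 3 × 5 = 15 dB, so input = -42 + 15 = -27 dB.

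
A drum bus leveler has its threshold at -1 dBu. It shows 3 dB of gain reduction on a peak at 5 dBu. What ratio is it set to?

2:1

Input overshoot = 5 − (-1) = 6 dB.
Output overshoot = 6 − 3 = 3 dB.
Ratio = input overshoot / output overshoot = 6 / 3 = 2.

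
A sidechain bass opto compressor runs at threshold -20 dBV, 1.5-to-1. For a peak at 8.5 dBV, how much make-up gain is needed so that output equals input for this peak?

9.5 dB

Without make-up, output = threshold + overshoot/1.5 = -20 + 19 = -1 dBV.
Gap to target: 9.5 dB.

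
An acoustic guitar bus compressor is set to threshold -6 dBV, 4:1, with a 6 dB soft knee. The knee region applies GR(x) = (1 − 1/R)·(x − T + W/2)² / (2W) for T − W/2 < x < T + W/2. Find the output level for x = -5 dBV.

-6 dBV

x − T + W/2 = -5 − (-6) + 3 = 4.
GR = (1 − 1/4) × 4² / 12 = 0.75 × 16 / 12 = 1 dB.
Output = -5 − 1 = -6 dBV.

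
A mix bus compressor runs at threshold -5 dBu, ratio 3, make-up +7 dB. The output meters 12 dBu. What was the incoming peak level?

25 dBu

Remove make-up: 12 − 7 = 5 dBu.
The compressed level sits 5 − (-5) = 10 dB over threshold.
Before 3:1 compression the overshoot was 10 × 3 = 30 dB, so input = -5 + 30 = 25 dBu.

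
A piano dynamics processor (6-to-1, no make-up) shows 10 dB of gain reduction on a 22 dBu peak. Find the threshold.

Let T be the threshold. Output overshoot = (input overshoot)/R, so 12 − T = (22 − T)/6.
6·(12 − T) = 22 − T → 5·T = 72 − 22 = 50.
T = 50/5 = 10 dBu.

10 dBu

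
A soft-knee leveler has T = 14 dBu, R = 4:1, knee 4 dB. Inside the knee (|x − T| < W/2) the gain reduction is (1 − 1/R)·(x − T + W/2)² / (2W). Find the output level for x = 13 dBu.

x − T + W/2 = 13 − 14 + 2 = 1.
GR = (1 − 1/4) × 1² / 8 = 0.75 × 1 / 8 = 0.09375 dB.
Output = 13 − 0.09375 = 12.90625 dBu.

12.90625 dBu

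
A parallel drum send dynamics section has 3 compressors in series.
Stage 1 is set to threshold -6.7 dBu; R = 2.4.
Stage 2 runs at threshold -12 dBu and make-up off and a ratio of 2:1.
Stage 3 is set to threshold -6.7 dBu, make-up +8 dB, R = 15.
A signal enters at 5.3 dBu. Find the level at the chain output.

1.15 dBu

Stage 1: 12 dB above -6.7 dBu, reduced 2.4:1 to 5 dB above → -1.7 dBu.
Stage 2: overshoot 10.3 dB → 10.3/2 = 5.15 dB → -6.85 dBu.
Stage 3: below threshold (-6.85 ≤ -6.7); passes unchanged; make-up brings it to 1.15 dBu.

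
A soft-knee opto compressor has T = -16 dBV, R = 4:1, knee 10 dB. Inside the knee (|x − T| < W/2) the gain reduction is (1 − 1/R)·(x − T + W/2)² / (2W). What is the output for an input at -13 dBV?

-15.4 dBV

x − T + W/2 = -13 − (-16) + 5 = 8.
GR = (1 − 1/4) × 8² / 20 = 0.75 × 64 / 20 = 2.4 dB.
Output = -13 − 2.4 = -15.4 dBV.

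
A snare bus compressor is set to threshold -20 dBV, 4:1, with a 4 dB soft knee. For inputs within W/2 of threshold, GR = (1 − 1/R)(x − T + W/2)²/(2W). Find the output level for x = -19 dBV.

-19.84375 dBV

x − T + W/2 = -19 − (-20) + 2 = 3.
GR = (1 − 1/4) × 3² / 8 = 0.75 × 9 / 8 = 0.84375 dB.
Output = -19 − 0.84375 = -19.84375 dBV.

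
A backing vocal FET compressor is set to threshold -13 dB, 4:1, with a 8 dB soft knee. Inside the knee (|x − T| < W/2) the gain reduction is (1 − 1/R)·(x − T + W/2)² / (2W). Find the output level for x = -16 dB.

-16.046875 dB

x − T + W/2 = -16 − (-13) + 4 = 1.
GR = (1 − 1/4) × 1² / 16 = 0.75 × 1 / 16 = 0.046875 dB.
Output = -16 − 0.046875 = -16.046875 dB.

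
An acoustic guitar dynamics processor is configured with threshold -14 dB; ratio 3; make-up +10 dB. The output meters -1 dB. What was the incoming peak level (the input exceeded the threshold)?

Remove make-up: -1 − 10 = -11 dB.
Post-compression overshoot = -11 − (-14) = 3 dB.
Input overshoot = R × output overshoot = 9 dB → input = -14 + 9 = -5 dB.

-5 dB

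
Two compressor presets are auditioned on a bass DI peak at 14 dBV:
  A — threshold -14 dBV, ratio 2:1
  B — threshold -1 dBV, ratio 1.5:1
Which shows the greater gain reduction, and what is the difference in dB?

A: GR = 28 − 28/2 = 14 dB.
B: GR = 15 − 15/1.5 = 5 dB.
A reduces 9 dB more.

A, by 9 dB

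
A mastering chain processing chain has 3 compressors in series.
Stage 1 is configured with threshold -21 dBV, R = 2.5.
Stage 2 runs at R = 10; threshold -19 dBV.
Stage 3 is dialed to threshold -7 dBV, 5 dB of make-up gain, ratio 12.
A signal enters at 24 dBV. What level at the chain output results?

Stage 1: 45 dB above -21 dBV, reduced 2.5:1 to 18 dB above → -3 dBV.
Stage 2: overshoot 16 dB → 16/10 = 1.6 dB → -17.4 dBV.
Stage 3: -17.4 dBV is at or below the -7 dBV threshold — no compression; make-up brings it to -12.4 dBV.

-12.4 dBV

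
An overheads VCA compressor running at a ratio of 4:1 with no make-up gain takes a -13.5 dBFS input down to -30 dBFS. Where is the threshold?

-35.5 dBFS

Gain reduction = -13.5 − (-30) = 16.5 dB; output overshoot = GR / (R − 1) = 16.5 / 3 = 5.5 dB.
Threshold = output − output overshoot = -30 − 5.5 = -35.5 dBFS.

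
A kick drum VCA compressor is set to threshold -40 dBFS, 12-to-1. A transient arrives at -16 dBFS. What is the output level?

-38 dBFS

-16 dBFS sits 24 dB over threshold.
12:1 compression reduces that to 24/12 = 2 dB over.
That puts the output at -38 dBFS.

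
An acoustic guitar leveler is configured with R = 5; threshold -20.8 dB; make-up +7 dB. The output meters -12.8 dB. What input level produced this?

Before make-up, the level was -12.8 − 7 = -19.8 dB.
That's 1 dB above the -20.8 dB threshold.
Input overshoot = R × output overshoot = 5 dB → input = -20.8 + 5 = -15.8 dB.

-15.8 dB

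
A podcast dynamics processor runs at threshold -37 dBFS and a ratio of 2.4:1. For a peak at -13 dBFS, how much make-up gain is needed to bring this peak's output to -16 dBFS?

Overshoot 24 dB → 24/2.4 = 10 dB after compression, so the compressed level is -37 + 10 = -27 dBFS.
Make-up = target − compressed = -16 − (-27) = 11 dB.

11 dB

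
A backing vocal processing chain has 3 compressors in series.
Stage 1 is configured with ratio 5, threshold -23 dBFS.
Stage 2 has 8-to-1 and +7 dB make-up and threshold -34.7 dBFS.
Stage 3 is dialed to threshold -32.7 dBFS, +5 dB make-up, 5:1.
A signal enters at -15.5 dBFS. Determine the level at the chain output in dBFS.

Stage 1: overshoot 7.5 dB → 7.5/5 = 1.5 dB → -21.5 dBFS.
Stage 2: -21.5 dBFS is 13.2 dB over -34.7 dBFS; at 8:1 that becomes 1.65 dB over, giving -33.05 dBFS; +7 dB make-up → -26.05 dBFS.
Stage 3: overshoot 6.65 dB → 6.65/5 = 1.33 dB → -31.37 dBFS; +5 dB make-up → -26.37 dBFS.

-26.37 dBFS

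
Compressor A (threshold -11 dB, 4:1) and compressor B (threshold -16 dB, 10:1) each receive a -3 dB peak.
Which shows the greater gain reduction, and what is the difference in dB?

B, by 5.7 dB

A: overshoot 8 dB → output overshoot 2 dB → GR 6 dB.
B: overshoot 13 dB → output overshoot 1.3 dB → GR 11.7 dB.
B reduces 5.7 dB more.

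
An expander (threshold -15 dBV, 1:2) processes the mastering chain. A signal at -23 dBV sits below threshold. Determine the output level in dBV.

The input is 8 dB below the -15 dBV threshold.
A 1:2 expander multiplies undershoot by 2: 8 × 2 = 16 dB below threshold.
Output = -15 − 16 = -31 dBV.

-31 dBV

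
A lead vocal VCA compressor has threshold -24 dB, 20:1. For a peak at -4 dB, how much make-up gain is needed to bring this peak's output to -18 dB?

5 dB

Overshoot 20 dB → 20/20 = 1 dB after compression, so the compressed level is -24 + 1 = -23 dB.
Make-up = target − compressed = -18 − (-23) = 5 dB.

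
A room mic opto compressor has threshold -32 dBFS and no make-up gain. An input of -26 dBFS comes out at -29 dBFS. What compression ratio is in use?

Input overshoot = -26 − (-32) = 6 dB; output overshoot = -29 − (-32) = 3 dB.
Ratio = 6 / 3 = 2.

2:1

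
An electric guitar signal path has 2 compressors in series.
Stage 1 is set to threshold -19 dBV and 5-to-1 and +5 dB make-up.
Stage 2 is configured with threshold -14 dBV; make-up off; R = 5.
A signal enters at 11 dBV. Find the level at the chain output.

-12.8 dBV

Stage 1: overshoot 30 dB → 30/5 = 6 dB → -13 dBV; +5 dB make-up → -8 dBV.
Stage 2: overshoot 6 dB → 6/5 = 1.2 dB → -12.8 dBV.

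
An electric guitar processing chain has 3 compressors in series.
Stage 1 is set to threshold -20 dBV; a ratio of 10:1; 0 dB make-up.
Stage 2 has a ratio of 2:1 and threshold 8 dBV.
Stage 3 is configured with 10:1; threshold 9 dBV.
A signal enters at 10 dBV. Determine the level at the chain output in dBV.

Stage 1: overshoot 30 dB → 30/10 = 3 dB → -17 dBV.
Stage 2: below threshold (-17 ≤ 8); passes unchanged; output -17 dBV.
Stage 3: below threshold (-17 ≤ 9); passes unchanged; output -17 dBV.

-17 dBV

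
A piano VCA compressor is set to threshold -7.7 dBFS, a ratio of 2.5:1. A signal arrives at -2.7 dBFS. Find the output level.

Overshoot: -2.7 − (-7.7) = 5 dB.
2.5:1 compression reduces that to 5/2.5 = 2 dB over.
That puts the output at -5.7 dBFS.

-5.7 dBFS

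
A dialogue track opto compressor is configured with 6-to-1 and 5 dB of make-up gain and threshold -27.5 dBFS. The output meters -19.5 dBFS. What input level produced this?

-9.5 dBFS

Before make-up, the level was -19.5 − 5 = -24.5 dBFS.
The compressed level sits -24.5 − (-27.5) = 3 dB over threshold.
Undo the ratio: input overshoot = 3 × 6 = 18 dB, giving input = -9.5 dBFS.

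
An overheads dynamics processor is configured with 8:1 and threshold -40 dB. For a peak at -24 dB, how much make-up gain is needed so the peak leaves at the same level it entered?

The peak compresses to -40 + 16/8 = -38 dB.
To reach -24 dB requires -24 − (-38) = 14 dB of make-up.

14 dB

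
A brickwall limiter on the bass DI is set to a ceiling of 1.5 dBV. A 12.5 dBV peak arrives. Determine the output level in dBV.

At ∞:1, everything above 1.5 dBV is held at the ceiling.

1.5 dBV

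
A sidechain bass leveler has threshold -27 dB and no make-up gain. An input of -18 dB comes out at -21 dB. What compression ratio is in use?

1.5:1

Input overshoot = -18 − (-27) = 9 dB; output overshoot = -21 − (-27) = 6 dB.
Ratio = 9 / 6 = 1.5.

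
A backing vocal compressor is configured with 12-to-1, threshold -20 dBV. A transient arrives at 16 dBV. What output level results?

16 dBV sits 36 dB over threshold.
12:1 compression reduces that to 36/12 = 3 dB over.
Output = -20 + 3 = -17 dBV.

-17 dBV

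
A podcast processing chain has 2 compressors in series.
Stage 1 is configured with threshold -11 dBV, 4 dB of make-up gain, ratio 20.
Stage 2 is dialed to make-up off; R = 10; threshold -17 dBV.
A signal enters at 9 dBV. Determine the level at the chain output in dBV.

-15.9 dBV

Stage 1: overshoot 20 dB → 20/20 = 1 dB → -10 dBV; +4 dB make-up → -6 dBV.
Stage 2: -6 dBV is 11 dB over -17 dBV; at 10:1 that becomes 1.1 dB over, giving -15.9 dBV.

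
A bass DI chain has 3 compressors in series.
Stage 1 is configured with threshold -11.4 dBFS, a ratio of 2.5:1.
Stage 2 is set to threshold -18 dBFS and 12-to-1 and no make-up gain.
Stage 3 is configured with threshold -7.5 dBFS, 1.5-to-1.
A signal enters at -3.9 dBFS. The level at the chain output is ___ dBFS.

-17.2 dBFS

Stage 1: 7.5 dB above -11.4 dBFS, reduced 2.5:1 to 3 dB above → -8.4 dBFS.
Stage 2: -8.4 dBFS is 9.6 dB over -18 dBFS; at 12:1 that becomes 0.8 dB over, giving -17.2 dBFS.
Stage 3: -17.2 dBFS ≤ -7.5 dBFS, so stage 3 doesn't engage; output -17.2 dBFS.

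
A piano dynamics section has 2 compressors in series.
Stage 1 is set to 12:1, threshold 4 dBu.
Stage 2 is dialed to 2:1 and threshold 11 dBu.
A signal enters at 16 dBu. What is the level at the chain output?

Stage 1: overshoot 12 dB → 12/12 = 1 dB → 5 dBu.
Stage 2: 5 dBu is at or below the 11 dBu threshold — no compression; output 5 dBu.

5 dBu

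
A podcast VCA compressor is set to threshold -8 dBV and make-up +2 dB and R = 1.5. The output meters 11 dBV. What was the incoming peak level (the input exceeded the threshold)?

Before make-up, the level was 11 − 2 = 9 dBV.
Post-compression overshoot = 9 − (-8) = 17 dB.
Before 1.5:1 compression the overshoot was 17 × 1.5 = 25.5 dB, so input = -8 + 25.5 = 17.5 dBV.

17.5 dBV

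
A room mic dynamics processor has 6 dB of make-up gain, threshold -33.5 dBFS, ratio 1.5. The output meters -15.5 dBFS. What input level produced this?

-15.5 dBFS

Remove make-up: -15.5 − 6 = -21.5 dBFS.
Post-compression overshoot = -21.5 − (-33.5) = 12 dB.
Undo the ratio: input overshoot = 12 × 1.5 = 18 dB, giving input = -15.5 dBFS.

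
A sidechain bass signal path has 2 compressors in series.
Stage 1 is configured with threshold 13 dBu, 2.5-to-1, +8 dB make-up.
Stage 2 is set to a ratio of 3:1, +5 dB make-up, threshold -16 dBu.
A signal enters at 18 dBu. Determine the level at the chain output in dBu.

2 dBu

Stage 1: 18 dBu is 5 dB over 13 dBu; at 2.5:1 that becomes 2 dB over, giving 15 dBu; +8 dB make-up → 23 dBu.
Stage 2: overshoot 39 dB → 39/3 = 13 dB → -3 dBu; +5 dB make-up → 2 dBu.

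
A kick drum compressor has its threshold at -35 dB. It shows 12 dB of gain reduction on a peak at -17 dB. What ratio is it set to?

3:1

Input overshoot = -17 − (-35) = 18 dB.
Output overshoot = 18 − 12 = 6 dB.
Ratio = input overshoot / output overshoot = 18 / 6 = 3.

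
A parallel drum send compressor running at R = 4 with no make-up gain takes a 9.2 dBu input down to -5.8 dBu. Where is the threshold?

Input is 20 dB above T (since output overshoot × R = input overshoot: (-5.8 − T)·4 = 9.2 − T gives T = -10.8 dBu).
Check: -10.8 + (9.2 − (-10.8))/4 = -10.8 + 5 = -5.8 dBu. ✓

-10.8 dBu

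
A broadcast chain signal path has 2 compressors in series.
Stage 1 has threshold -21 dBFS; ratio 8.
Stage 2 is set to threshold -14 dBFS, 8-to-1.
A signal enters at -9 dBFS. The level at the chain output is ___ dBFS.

-19.5 dBFS

Stage 1: 12 dB above -21 dBFS, reduced 8:1 to 1.5 dB above → -19.5 dBFS.
Stage 2: -19.5 dBFS is at or below the -14 dBFS threshold — no compression; output -19.5 dBFS.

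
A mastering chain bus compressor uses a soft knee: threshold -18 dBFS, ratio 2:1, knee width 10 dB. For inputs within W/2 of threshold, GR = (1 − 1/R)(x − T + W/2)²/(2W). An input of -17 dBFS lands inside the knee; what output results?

x − T + W/2 = -17 − (-18) + 5 = 6.
GR = (1 − 1/2) × 6² / 20 = 0.5 × 36 / 20 = 0.9 dB.
Output = -17 − 0.9 = -17.9 dBFS.

-17.9 dBFS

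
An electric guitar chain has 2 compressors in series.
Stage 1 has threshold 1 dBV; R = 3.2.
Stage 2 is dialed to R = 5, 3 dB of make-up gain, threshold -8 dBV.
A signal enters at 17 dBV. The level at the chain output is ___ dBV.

Stage 1: 17 dBV is 16 dB over 1 dBV; at 3.2:1 that becomes 5 dB over, giving 6 dBV.
Stage 2: 14 dB above -8 dBV, reduced 5:1 to 2.8 dB above → -5.2 dBV; +3 dB make-up → -2.2 dBV.

-2.2 dBV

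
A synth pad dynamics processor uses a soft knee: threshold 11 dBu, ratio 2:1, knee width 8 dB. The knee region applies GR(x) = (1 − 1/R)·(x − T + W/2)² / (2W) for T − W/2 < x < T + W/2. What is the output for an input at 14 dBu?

12.46875 dBu

x − T + W/2 = 14 − 11 + 4 = 7.
GR = (1 − 1/2) × 7² / 16 = 0.5 × 49 / 16 = 1.53125 dB.
Output = 14 − 1.53125 = 12.46875 dBu.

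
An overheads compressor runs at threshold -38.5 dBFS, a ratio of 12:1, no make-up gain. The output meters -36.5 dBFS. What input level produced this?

-14.5 dBFS

That's 2 dB above the -38.5 dBFS threshold.
Undo the ratio: input overshoot = 2 × 12 = 24 dB, giving input = -14.5 dBFS.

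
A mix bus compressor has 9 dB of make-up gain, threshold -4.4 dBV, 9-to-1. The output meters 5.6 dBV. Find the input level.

4.6 dBV

Remove make-up: 5.6 − 9 = -3.4 dBV.
Post-compression overshoot = -3.4 − (-4.4) = 1 dB.
Undo the ratio: input overshoot = 1 × 9 = 9 dB, giving input = 4.6 dBV.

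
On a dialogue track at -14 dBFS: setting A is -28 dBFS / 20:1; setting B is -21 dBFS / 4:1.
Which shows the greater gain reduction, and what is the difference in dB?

A, by 8.05 dB

A: overshoot 14 dB → output overshoot 0.7 dB → GR 13.3 dB.
B: overshoot 7 dB → output overshoot 1.75 dB → GR 5.25 dB.
Difference: 8.05 dB in favour of A.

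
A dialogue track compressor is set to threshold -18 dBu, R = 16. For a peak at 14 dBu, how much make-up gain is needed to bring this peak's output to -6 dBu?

10 dB

The peak compresses to -18 + 32/16 = -16 dBu.
To reach -6 dBu requires -6 − (-16) = 10 dB of make-up.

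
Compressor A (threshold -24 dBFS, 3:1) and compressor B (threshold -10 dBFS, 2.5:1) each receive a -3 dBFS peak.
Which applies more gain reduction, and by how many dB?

A, by 9.8 dB

A: GR = 21 − 21/3 = 14 dB.
B: GR = 7 − 7/2.5 = 4.2 dB.
Difference: 9.8 dB in favour of A.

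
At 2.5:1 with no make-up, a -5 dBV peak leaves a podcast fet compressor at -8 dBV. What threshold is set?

-10 dBV

Let T be the threshold. Output overshoot = (input overshoot)/R, so -8 − T = (-5 − T)/2.5.
2.5·(-8 − T) = -5 − T → 1.5·T = -20 − (-5) = -15.
T = -15/1.5 = -10 dBV.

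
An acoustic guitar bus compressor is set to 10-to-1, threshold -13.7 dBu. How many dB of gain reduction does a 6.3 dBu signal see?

The signal is 20 dB above threshold.
At 10:1, output sits 20/10 = 2 dB above threshold.
Gain reduction = 20 − 2 = 18 dB.

18 dB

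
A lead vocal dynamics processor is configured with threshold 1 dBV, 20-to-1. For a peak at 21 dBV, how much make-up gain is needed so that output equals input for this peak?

19 dB

Overshoot 20 dB → 20/20 = 1 dB after compression, so the compressed level is 1 + 1 = 2 dBV.
Make-up = target − compressed = 21 − 2 = 19 dB.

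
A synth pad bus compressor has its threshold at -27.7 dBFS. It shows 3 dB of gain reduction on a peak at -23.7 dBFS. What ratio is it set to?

4:1

Input overshoot = -23.7 − (-27.7) = 4 dB.
Output overshoot = 4 − 3 = 1 dB.
Ratio = input overshoot / output overshoot = 4 / 1 = 4.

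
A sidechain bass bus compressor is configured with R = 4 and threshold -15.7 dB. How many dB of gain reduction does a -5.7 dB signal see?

The signal is 10 dB above threshold.
After 4:1 compression the overshoot becomes 10/4 = 2.5 dB.
GR = overshoot in − overshoot out = 10 − 2.5 = 7.5 dB.

7.5 dB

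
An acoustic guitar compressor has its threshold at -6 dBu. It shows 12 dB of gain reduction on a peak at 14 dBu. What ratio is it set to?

Input overshoot = 14 − (-6) = 20 dB.
Output overshoot = 20 − 12 = 8 dB.
Ratio = input overshoot / output overshoot = 20 / 8 = 2.5.

2.5:1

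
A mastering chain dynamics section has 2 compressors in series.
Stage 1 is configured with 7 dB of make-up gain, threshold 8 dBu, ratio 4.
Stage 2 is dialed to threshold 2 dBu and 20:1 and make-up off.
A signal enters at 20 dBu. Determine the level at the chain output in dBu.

2.8 dBu

Stage 1: overshoot 12 dB → 12/4 = 3 dB → 11 dBu; +7 dB make-up → 18 dBu.
Stage 2: overshoot 16 dB → 16/20 = 0.8 dB → 2.8 dBu.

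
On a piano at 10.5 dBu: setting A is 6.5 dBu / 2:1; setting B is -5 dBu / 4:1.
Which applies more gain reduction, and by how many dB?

A: overshoot 4 dB → output overshoot 2 dB → GR 2 dB.
B: overshoot 15.5 dB → output overshoot 3.875 dB → GR 11.625 dB.
B reduces 9.625 dB more.

B, by 9.625 dB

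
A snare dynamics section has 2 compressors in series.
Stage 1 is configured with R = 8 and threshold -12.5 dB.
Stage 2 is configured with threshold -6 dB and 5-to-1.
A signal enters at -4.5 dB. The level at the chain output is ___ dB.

Stage 1: 8 dB above -12.5 dB, reduced 8:1 to 1 dB above → -11.5 dB.
Stage 2: -11.5 dB is at or below the -6 dB threshold — no compression; output -11.5 dB.

-11.5 dB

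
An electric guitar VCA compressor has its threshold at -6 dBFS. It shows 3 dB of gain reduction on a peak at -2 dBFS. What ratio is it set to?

Input overshoot = -2 − (-6) = 4 dB.
Output overshoot = 4 − 3 = 1 dB.
Ratio = input overshoot / output overshoot = 4 / 1 = 4.

4:1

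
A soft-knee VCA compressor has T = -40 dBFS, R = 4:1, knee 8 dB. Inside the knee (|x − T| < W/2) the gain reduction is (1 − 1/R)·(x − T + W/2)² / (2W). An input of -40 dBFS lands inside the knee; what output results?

-40.75 dBFS

x − T + W/2 = -40 − (-40) + 4 = 4.
GR = (1 − 1/4) × 4² / 16 = 0.75 × 16 / 16 = 0.75 dB.
Output = -40 − 0.75 = -40.75 dBFS.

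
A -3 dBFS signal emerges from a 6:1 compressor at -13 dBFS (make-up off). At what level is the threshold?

Input is 12 dB above T (since output overshoot × R = input overshoot: (-13 − T)·6 = -3 − T gives T = -15 dBFS).
Check: -15 + (-3 − (-15))/6 = -15 + 2 = -13 dBFS. ✓

-15 dBFS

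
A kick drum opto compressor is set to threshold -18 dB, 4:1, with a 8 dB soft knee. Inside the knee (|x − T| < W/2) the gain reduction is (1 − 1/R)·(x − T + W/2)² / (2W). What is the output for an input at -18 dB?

-18.75 dB

x − T + W/2 = -18 − (-18) + 4 = 4.
GR = (1 − 1/4) × 4² / 16 = 0.75 × 16 / 16 = 0.75 dB.
Output = -18 − 0.75 = -18.75 dB.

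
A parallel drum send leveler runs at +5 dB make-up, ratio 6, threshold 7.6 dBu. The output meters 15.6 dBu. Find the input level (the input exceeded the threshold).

25.6 dBu

Remove make-up: 15.6 − 5 = 10.6 dBu.
Post-compression overshoot = 10.6 − 7.6 = 3 dB.
Undo the ratio: input overshoot = 3 × 6 = 18 dB, giving input = 25.6 dBu.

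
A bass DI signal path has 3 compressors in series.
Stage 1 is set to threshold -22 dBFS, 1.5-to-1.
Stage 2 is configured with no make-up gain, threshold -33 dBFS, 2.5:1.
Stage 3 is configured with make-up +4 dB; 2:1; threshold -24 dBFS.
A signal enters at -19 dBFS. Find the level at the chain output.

Stage 1: -19 dBFS is 3 dB over -22 dBFS; at 1.5:1 that becomes 2 dB over, giving -20 dBFS.
Stage 2: -20 dBFS is 13 dB over -33 dBFS; at 2.5:1 that becomes 5.2 dB over, giving -27.8 dBFS.
Stage 3: -27.8 dBFS is at or below the -24 dBFS threshold — no compression; make-up brings it to -23.8 dBFS.

-23.8 dBFS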